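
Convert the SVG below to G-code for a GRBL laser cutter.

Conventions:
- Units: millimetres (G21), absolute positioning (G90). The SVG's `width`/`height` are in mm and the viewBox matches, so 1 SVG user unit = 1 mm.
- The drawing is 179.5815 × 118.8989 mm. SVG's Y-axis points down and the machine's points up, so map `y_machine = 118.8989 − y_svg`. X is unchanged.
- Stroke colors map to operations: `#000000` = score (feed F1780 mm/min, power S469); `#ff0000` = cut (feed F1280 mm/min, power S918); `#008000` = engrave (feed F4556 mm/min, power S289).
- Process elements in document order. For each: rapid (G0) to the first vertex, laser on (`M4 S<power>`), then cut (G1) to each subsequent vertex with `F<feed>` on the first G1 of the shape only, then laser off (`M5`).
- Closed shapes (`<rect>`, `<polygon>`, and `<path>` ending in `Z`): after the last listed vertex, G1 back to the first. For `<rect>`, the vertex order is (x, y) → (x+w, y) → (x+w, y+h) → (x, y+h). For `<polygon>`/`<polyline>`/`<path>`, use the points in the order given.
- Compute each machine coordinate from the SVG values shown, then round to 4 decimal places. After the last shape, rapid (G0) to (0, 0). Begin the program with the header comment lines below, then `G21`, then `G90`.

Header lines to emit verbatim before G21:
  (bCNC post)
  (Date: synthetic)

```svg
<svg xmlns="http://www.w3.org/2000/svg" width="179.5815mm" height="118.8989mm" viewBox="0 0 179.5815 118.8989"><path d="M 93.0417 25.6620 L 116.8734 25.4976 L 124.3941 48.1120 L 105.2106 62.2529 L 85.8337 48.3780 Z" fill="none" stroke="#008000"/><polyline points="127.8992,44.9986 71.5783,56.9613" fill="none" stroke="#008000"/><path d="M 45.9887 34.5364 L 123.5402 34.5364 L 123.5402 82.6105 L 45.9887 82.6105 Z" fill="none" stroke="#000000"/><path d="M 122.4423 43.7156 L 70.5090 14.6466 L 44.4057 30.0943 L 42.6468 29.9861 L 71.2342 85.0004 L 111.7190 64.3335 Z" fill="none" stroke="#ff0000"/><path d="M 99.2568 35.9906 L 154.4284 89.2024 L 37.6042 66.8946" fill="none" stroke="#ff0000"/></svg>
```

(bCNC post)
(Date: synthetic)
G21
G90
G0 X93.0417 Y93.2369
M4 S289
G1 X116.8734 Y93.4013 F4556
G1 X124.3941 Y70.7869
G1 X105.2106 Y56.6460
G1 X85.8337 Y70.5209
G1 X93.0417 Y93.2369
M5
G0 X127.8992 Y73.9003
M4 S289
G1 X71.5783 Y61.9376 F4556
M5
G0 X45.9887 Y84.3625
M4 S469
G1 X123.5402 Y84.3625 F1780
G1 X123.5402 Y36.2884
G1 X45.9887 Y36.2884
G1 X45.9887 Y84.3625
M5
G0 X122.4423 Y75.1833
M4 S918
G1 X70.5090 Y104.2523 F1280
G1 X44.4057 Y88.8046
G1 X42.6468 Y88.9128
G1 X71.2342 Y33.8985
G1 X111.7190 Y54.5654
G1 X122.4423 Y75.1833
M5
G0 X99.2568 Y82.9083
M4 S918
G1 X154.4284 Y29.6965 F1280
G1 X37.6042 Y52.0043
M5
G0 X0.0000 Y0.0000

viewBox `0 0 179.5815 118.8989` with mm width/height → 1 unit = 1 mm. Flip: y_m = 118.8989 − y_svg.

**Shape 1** — `<path>` regular polygon, stroke `#008000` → engrave (S289, F4556). Machine vertices: (93.0417,93.2369) → (116.8734,93.4013) → (124.3941,70.7869) → (105.2106,56.6460) → (85.8337,70.5209) → (93.0417,93.2369). Closed: final G1 returns to the first vertex.

**Shape 2** — `<polyline>` line segment, stroke `#008000` → engrave (S289, F4556). Machine vertices: (127.8992,73.9003) → (71.5783,61.9376). Open path.

**Shape 3** — `<path>` rectangle, stroke `#000000` → score (S469, F1780). Machine vertices: (45.9887,84.3625) → (123.5402,84.3625) → (123.5402,36.2884) → (45.9887,36.2884) → (45.9887,84.3625). Closed: final G1 returns to the first vertex.

**Shape 4** — `<path>` closed polygon, stroke `#ff0000` → cut (S918, F1280). Machine vertices: (122.4423,75.1833) → (70.5090,104.2523) → (44.4057,88.8046) → (42.6468,88.9128) → (71.2342,33.8985) → (111.7190,54.5654) → (122.4423,75.1833). Closed: final G1 returns to the first vertex.

**Shape 5** — `<path>` open polyline, stroke `#ff0000` → cut (S918, F1280). Machine vertices: (99.2568,82.9083) → (154.4284,29.6965) → (37.6042,52.0043). Open path.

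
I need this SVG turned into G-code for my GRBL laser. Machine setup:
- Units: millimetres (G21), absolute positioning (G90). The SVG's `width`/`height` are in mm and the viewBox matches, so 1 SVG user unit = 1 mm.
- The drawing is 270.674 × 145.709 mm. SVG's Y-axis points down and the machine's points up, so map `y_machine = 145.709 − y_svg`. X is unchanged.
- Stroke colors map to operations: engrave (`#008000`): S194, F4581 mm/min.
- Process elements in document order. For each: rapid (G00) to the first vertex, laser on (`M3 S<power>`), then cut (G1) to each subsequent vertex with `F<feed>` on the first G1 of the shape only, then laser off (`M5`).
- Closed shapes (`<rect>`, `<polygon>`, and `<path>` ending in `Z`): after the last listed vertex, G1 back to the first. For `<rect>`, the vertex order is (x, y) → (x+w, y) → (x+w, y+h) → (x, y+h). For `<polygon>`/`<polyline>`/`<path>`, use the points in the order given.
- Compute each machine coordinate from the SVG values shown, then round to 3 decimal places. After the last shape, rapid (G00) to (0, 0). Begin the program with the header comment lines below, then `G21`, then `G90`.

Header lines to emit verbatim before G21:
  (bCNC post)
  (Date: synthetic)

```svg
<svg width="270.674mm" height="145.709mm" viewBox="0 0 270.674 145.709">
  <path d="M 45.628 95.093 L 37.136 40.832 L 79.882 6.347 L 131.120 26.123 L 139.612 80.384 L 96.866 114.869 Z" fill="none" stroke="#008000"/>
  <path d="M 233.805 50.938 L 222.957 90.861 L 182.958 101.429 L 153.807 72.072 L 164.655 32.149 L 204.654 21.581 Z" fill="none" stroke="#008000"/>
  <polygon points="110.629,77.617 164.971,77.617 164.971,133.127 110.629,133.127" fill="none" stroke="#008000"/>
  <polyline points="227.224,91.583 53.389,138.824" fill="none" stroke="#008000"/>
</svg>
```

viewBox `0 0 270.674 145.709` with mm width/height → 1 unit = 1 mm. Flip: y_m = 145.709 − y_svg.

**Shape 1** — `<path>` regular polygon, stroke `#008000` → engrave (S194, F4581). Machine vertices: (45.628,50.616) → (37.136,104.877) → (79.882,139.362) → (131.120,119.586) → (139.612,65.325) → (96.866,30.840) → (45.628,50.616). Closed: final G1 returns to the first vertex.

**Shape 2** — `<path>` regular polygon, stroke `#008000` → engrave (S194, F4581). Machine vertices: (233.805,94.771) → (222.957,54.848) → (182.958,44.280) → (153.807,73.637) → (164.655,113.560) → (204.654,124.128) → (233.805,94.771). Closed: final G1 returns to the first vertex.

**Shape 3** — `<polygon>` rectangle, stroke `#008000` → engrave (S194, F4581). Machine vertices: (110.629,68.092) → (164.971,68.092) → (164.971,12.582) → (110.629,12.582) → (110.629,68.092). Closed: final G1 returns to the first vertex.

**Shape 4** — `<polyline>` line segment, stroke `#008000` → engrave (S194, F4581). Machine vertices: (227.224,54.126) → (53.389,6.885). Open path.

(bCNC post)
(Date: synthetic)
G21
G90
G00 X45.628 Y50.616
M3 S194
G1 X37.136 Y104.877 F4581
G1 X79.882 Y139.362
G1 X131.120 Y119.586
G1 X139.612 Y65.325
G1 X96.866 Y30.840
G1 X45.628 Y50.616
M5
G00 X233.805 Y94.771
M3 S194
G1 X222.957 Y54.848 F4581
G1 X182.958 Y44.280
G1 X153.807 Y73.637
G1 X164.655 Y113.560
G1 X204.654 Y124.128
G1 X233.805 Y94.771
M5
G00 X110.629 Y68.092
M3 S194
G1 X164.971 Y68.092 F4581
G1 X164.971 Y12.582
G1 X110.629 Y12.582
G1 X110.629 Y68.092
M5
G00 X227.224 Y54.126
M3 S194
G1 X53.389 Y6.885 F4581
M5
G00 X0.000 Y0.000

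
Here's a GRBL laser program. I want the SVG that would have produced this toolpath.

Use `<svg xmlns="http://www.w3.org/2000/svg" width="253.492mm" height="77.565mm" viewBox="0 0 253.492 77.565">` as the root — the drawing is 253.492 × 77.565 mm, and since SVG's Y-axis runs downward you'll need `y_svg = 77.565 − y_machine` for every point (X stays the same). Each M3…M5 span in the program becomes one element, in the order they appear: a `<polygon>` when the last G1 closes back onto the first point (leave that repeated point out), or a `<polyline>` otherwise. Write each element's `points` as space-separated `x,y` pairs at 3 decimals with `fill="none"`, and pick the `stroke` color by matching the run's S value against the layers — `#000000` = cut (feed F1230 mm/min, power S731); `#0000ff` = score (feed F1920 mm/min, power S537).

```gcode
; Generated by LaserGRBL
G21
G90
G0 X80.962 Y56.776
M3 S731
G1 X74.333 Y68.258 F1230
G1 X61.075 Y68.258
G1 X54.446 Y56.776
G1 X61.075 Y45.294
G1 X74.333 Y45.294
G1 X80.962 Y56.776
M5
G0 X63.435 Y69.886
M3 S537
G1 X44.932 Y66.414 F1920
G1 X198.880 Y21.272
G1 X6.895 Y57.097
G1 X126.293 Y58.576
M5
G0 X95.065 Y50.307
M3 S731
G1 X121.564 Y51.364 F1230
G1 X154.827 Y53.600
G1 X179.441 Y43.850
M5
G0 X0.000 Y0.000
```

y_svg = 77.565 − y_m.

[1] S731→`#000000` (cut); closed run; points: 80.962,20.789 74.333,9.307 61.075,9.307 54.446,20.789 61.075,32.271 74.333,32.271

[2] S537→`#0000ff` (score); open run; points: 63.435,7.679 44.932,11.151 198.880,56.293 6.895,20.468 126.293,18.989

[3] S731→`#000000` (cut); open run; points: 95.065,27.258 121.564,26.201 154.827,23.965 179.441,33.715

<svg xmlns="http://www.w3.org/2000/svg" width="253.492mm" height="77.565mm" viewBox="0 0 253.492 77.565">
  <polygon points="80.962,20.789 74.333,9.307 61.075,9.307 54.446,20.789 61.075,32.271 74.333,32.271" fill="none" stroke="#000000"/>
  <polyline points="63.435,7.679 44.932,11.151 198.880,56.293 6.895,20.468 126.293,18.989" fill="none" stroke="#0000ff"/>
  <polyline points="95.065,27.258 121.564,26.201 154.827,23.965 179.441,33.715" fill="none" stroke="#000000"/>
</svg>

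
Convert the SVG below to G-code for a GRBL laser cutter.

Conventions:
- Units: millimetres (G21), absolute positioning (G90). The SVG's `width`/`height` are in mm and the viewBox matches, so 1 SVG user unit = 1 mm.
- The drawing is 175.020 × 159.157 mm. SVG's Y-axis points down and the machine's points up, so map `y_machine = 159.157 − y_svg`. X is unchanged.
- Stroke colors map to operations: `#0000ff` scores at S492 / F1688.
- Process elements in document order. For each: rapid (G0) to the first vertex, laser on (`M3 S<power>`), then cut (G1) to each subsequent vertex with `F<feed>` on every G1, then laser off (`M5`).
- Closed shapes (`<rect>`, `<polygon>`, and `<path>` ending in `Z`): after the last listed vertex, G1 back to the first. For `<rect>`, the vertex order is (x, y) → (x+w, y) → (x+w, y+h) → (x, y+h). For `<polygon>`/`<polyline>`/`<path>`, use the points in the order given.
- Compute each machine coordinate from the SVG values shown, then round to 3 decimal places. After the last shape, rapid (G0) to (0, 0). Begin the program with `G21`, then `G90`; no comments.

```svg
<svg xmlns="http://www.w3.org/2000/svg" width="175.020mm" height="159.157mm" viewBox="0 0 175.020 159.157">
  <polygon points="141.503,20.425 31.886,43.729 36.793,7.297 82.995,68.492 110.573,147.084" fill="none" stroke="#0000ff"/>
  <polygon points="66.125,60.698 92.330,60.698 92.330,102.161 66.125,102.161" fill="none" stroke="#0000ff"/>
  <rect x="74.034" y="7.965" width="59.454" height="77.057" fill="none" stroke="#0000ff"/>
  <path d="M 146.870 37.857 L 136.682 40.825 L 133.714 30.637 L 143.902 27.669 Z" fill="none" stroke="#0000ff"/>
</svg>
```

G21
G90
G0 X141.503 Y138.732
M3 S492
G1 X31.886 Y115.428 F1688
G1 X36.793 Y151.860 F1688
G1 X82.995 Y90.665 F1688
G1 X110.573 Y12.073 F1688
G1 X141.503 Y138.732 F1688
M5
G0 X66.125 Y98.459
M3 S492
G1 X92.330 Y98.459 F1688
G1 X92.330 Y56.996 F1688
G1 X66.125 Y56.996 F1688
G1 X66.125 Y98.459 F1688
M5
G0 X74.034 Y151.192
M3 S492
G1 X133.488 Y151.192 F1688
G1 X133.488 Y74.135 F1688
G1 X74.034 Y74.135 F1688
G1 X74.034 Y151.192 F1688
M5
G0 X146.870 Y121.300
M3 S492
G1 X136.682 Y118.332 F1688
G1 X133.714 Y128.520 F1688
G1 X143.902 Y131.488 F1688
G1 X146.870 Y121.300 F1688
M5
G0 X0.000 Y0.000

1 u = 1 mm; y_m = 159.157 − y.

[1] `<polygon>` closed polygon, #0000ff→score S492 F1688: (141.503,138.732) → (31.886,115.428) → (36.793,151.860) → (82.995,90.665) → (110.573,12.073) → (141.503,138.732) (closed)

[2] `<polygon>` rectangle, #0000ff→score S492 F1688: (66.125,98.459) → (92.330,98.459) → (92.330,56.996) → (66.125,56.996) → (66.125,98.459) (closed)

[3] `<rect>` rectangle, #0000ff→score S492 F1688: (74.034,151.192) → (133.488,151.192) → (133.488,74.135) → (74.034,74.135) → (74.034,151.192) (closed)

[4] `<path>` regular polygon, #0000ff→score S492 F1688: (146.870,121.300) → (136.682,118.332) → (133.714,128.520) → (143.902,131.488) → (146.870,121.300) (closed)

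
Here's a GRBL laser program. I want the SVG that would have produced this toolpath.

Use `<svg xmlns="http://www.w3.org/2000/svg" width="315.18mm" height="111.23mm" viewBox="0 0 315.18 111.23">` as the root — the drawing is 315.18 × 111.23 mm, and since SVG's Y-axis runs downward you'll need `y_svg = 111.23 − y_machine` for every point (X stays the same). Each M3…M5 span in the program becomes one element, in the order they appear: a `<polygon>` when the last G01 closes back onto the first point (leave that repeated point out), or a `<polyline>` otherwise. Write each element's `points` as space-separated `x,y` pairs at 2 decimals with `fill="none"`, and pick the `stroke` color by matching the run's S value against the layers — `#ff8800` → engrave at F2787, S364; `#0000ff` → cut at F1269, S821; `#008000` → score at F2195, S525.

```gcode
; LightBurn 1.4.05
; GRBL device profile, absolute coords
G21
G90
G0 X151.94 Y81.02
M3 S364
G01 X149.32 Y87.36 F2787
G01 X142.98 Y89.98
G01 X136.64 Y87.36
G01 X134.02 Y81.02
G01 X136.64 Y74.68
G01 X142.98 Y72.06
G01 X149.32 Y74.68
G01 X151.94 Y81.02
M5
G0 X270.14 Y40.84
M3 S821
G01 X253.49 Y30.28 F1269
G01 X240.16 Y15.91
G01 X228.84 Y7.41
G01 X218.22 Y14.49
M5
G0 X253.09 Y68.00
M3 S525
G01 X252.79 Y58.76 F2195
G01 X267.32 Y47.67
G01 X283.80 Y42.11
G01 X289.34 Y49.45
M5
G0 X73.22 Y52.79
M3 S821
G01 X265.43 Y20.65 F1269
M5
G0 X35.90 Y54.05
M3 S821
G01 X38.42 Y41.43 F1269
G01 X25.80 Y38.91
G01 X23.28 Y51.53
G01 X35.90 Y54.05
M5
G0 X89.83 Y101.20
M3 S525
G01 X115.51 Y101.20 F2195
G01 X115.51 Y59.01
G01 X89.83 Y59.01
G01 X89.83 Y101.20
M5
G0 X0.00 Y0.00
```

<svg xmlns="http://www.w3.org/2000/svg" width="315.18mm" height="111.23mm" viewBox="0 0 315.18 111.23">
  <polygon points="151.94,30.21 149.32,23.87 142.98,21.25 136.64,23.87 134.02,30.21 136.64,36.55 142.98,39.17 149.32,36.55" fill="none" stroke="#ff8800"/>
  <polyline points="270.14,70.39 253.49,80.95 240.16,95.32 228.84,103.82 218.22,96.74" fill="none" stroke="#0000ff"/>
  <polyline points="253.09,43.23 252.79,52.47 267.32,63.56 283.80,69.12 289.34,61.78" fill="none" stroke="#008000"/>
  <polyline points="73.22,58.44 265.43,90.58" fill="none" stroke="#0000ff"/>
  <polygon points="35.90,57.18 38.42,69.80 25.80,72.32 23.28,59.70" fill="none" stroke="#0000ff"/>
  <polygon points="89.83,10.03 115.51,10.03 115.51,52.22 89.83,52.22" fill="none" stroke="#008000"/>
</svg>

y_svg = 111.23 − y_m.

[1] S364→`#ff8800` (engrave); closed run; points: 151.94,30.21 149.32,23.87 142.98,21.25 136.64,23.87 134.02,30.21 136.64,36.55 142.98,39.17 149.32,36.55

[2] S821→`#0000ff` (cut); open run; points: 270.14,70.39 253.49,80.95 240.16,95.32 228.84,103.82 218.22,96.74

[3] S525→`#008000` (score); open run; points: 253.09,43.23 252.79,52.47 267.32,63.56 283.80,69.12 289.34,61.78

[4] S821→`#0000ff` (cut); open run; points: 73.22,58.44 265.43,90.58

[5] S821→`#0000ff` (cut); closed run; points: 35.90,57.18 38.42,69.80 25.80,72.32 23.28,59.70

[6] S525→`#008000` (score); closed run; points: 89.83,10.03 115.51,10.03 115.51,52.22 89.83,52.22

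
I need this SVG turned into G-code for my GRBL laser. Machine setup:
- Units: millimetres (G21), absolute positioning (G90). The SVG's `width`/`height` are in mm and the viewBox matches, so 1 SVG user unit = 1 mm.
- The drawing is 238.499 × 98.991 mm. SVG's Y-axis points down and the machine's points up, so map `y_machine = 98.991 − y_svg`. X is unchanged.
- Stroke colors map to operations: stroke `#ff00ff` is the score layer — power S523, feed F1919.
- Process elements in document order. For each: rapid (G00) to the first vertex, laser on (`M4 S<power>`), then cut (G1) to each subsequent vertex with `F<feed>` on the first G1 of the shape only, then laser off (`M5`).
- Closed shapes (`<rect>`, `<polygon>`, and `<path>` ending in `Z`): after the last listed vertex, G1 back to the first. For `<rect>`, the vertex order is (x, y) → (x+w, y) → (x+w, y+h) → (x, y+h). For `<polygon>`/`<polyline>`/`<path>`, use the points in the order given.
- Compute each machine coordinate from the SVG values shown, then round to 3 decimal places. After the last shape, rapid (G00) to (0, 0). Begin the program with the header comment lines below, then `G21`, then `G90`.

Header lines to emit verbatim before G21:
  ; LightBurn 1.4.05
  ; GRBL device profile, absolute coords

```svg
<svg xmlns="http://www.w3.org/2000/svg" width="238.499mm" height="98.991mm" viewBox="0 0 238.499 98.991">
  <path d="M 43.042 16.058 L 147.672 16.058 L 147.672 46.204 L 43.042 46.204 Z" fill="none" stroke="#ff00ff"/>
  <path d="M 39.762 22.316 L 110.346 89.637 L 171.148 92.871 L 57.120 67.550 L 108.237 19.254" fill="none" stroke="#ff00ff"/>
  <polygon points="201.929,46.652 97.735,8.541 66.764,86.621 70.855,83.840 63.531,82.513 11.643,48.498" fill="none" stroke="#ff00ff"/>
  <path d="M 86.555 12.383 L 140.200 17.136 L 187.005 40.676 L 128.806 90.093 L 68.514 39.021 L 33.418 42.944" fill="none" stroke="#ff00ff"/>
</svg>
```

; LightBurn 1.4.05
; GRBL device profile, absolute coords
G21
G90
G00 X43.042 Y82.933
M4 S523
G1 X147.672 Y82.933 F1919
G1 X147.672 Y52.787
G1 X43.042 Y52.787
G1 X43.042 Y82.933
M5
G00 X39.762 Y76.675
M4 S523
G1 X110.346 Y9.354 F1919
G1 X171.148 Y6.120
G1 X57.120 Y31.441
G1 X108.237 Y79.737
M5
G00 X201.929 Y52.339
M4 S523
G1 X97.735 Y90.450 F1919
G1 X66.764 Y12.370
G1 X70.855 Y15.151
G1 X63.531 Y16.478
G1 X11.643 Y50.493
G1 X201.929 Y52.339
M5
G00 X86.555 Y86.608
M4 S523
G1 X140.200 Y81.855 F1919
G1 X187.005 Y58.315
G1 X128.806 Y8.898
G1 X68.514 Y59.970
G1 X33.418 Y56.047
M5
G00 X0.000 Y0.000

Since the viewBox matches the mm dimensions, user units are millimetres directly. The only transform is the Y-flip y_m = 98.991 − y_svg.

Shape 1 is a rectangle drawn with `<path>`. Its stroke #ff00ff means score at S523, F1919. After flipping Y the toolpath is (43.042,82.933) → (147.672,82.933) → (147.672,52.787) → (43.042,52.787) → (43.042,82.933), returning to the start.

Shape 2 is a open polyline drawn with `<path>`. Its stroke #ff00ff means score at S523, F1919. After flipping Y the toolpath is (39.762,76.675) → (110.346,9.354) → (171.148,6.120) → (57.120,31.441) → (108.237,79.737).

Shape 3 is a closed polygon drawn with `<polygon>`. Its stroke #ff00ff means score at S523, F1919. After flipping Y the toolpath is (201.929,52.339) → (97.735,90.450) → (66.764,12.370) → (70.855,15.151) → (63.531,16.478) → (11.643,50.493) → (201.929,52.339), returning to the start.

Shape 4 is a open polyline drawn with `<path>`. Its stroke #ff00ff means score at S523, F1919. After flipping Y the toolpath is (86.555,86.608) → (140.200,81.855) → (187.005,58.315) → (128.806,8.898) → (68.514,59.970) → (33.418,56.047).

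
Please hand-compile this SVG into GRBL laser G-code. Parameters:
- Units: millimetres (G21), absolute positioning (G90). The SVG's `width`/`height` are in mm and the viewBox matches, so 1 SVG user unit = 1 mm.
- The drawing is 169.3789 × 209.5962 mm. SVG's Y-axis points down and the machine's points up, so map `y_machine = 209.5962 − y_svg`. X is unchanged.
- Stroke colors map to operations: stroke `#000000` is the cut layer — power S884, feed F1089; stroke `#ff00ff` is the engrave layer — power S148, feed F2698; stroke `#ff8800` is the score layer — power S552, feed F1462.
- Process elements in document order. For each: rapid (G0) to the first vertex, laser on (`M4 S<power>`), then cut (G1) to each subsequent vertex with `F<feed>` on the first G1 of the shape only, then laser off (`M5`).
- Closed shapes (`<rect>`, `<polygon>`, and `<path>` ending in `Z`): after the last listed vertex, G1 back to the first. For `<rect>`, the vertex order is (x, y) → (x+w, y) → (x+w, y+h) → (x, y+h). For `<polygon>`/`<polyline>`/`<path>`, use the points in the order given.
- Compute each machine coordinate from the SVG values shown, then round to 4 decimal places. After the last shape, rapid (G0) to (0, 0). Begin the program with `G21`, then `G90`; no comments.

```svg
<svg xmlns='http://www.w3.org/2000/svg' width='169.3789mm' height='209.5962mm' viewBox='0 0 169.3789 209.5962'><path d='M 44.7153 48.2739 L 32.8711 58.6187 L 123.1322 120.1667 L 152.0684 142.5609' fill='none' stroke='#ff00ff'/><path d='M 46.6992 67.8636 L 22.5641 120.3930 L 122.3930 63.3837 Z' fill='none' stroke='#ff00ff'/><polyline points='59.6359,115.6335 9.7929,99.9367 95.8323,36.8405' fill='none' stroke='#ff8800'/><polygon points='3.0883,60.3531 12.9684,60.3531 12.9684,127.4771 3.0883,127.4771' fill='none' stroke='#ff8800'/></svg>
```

G21
G90
G0 X44.7153 Y161.3223
M4 S148
G1 X32.8711 Y150.9775 F2698
G1 X123.1322 Y89.4295
G1 X152.0684 Y67.0353
M5
G0 X46.6992 Y141.7326
M4 S148
G1 X22.5641 Y89.2032 F2698
G1 X122.3930 Y146.2125
G1 X46.6992 Y141.7326
M5
G0 X59.6359 Y93.9627
M4 S552
G1 X9.7929 Y109.6595 F1462
G1 X95.8323 Y172.7557
M5
G0 X3.0883 Y149.2431
M4 S552
G1 X12.9684 Y149.2431 F1462
G1 X12.9684 Y82.1191
G1 X3.0883 Y82.1191
G1 X3.0883 Y149.2431
M5
G0 X0.0000 Y0.0000

Since the viewBox matches the mm dimensions, user units are millimetres directly. The only transform is the Y-flip y_m = 209.5962 − y_svg.

Shape 1 is a open polyline drawn with `<path>`. Its stroke #ff00ff means engrave at S148, F2698. After flipping Y the toolpath is (44.7153,161.3223) → (32.8711,150.9775) → (123.1322,89.4295) → (152.0684,67.0353).

Shape 2 is a closed polygon drawn with `<path>`. Its stroke #ff00ff means engrave at S148, F2698. After flipping Y the toolpath is (46.6992,141.7326) → (22.5641,89.2032) → (122.3930,146.2125) → (46.6992,141.7326), returning to the start.

Shape 3 is a open polyline drawn with `<polyline>`. Its stroke #ff8800 means score at S552, F1462. After flipping Y the toolpath is (59.6359,93.9627) → (9.7929,109.6595) → (95.8323,172.7557).

Shape 4 is a rectangle drawn with `<polygon>`. Its stroke #ff8800 means score at S552, F1462. After flipping Y the toolpath is (3.0883,149.2431) → (12.9684,149.2431) → (12.9684,82.1191) → (3.0883,82.1191) → (3.0883,149.2431), returning to the start.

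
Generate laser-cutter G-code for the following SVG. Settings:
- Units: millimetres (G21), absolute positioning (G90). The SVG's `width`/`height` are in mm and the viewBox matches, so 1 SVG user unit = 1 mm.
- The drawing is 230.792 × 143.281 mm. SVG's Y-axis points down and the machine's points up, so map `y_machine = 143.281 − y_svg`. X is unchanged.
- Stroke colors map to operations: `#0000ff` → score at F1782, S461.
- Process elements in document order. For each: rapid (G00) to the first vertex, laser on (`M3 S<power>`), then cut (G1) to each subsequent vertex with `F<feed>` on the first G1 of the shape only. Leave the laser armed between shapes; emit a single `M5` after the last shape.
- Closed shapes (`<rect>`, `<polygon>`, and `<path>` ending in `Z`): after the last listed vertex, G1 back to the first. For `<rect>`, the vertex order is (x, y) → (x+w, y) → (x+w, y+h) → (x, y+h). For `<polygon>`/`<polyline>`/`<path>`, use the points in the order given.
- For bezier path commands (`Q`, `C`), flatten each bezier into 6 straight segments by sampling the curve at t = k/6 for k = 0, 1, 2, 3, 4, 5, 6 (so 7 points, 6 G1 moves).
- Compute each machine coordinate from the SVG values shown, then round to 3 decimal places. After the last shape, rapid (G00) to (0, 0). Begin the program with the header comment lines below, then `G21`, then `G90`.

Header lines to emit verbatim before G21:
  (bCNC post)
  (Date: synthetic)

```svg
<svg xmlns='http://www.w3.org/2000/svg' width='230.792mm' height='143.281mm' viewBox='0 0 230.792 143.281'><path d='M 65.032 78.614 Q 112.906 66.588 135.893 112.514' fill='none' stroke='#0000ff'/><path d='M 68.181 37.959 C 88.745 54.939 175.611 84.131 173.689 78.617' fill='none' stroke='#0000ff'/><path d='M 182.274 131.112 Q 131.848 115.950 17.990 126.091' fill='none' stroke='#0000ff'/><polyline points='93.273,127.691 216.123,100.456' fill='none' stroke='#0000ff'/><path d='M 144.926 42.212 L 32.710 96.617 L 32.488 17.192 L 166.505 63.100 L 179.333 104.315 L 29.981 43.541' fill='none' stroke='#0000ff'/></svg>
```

viewBox `0 0 230.792 143.281` with mm width/height → 1 unit = 1 mm. Flip: y_m = 143.281 − y_svg.

**Shape 1** — `<path>` quadratic bezier, stroke `#0000ff` → score (S461, F1782). Control points (SVG): P0=(65.032,78.614), P1=(112.906,66.588), P2=(135.893,112.514); sampled at t=k/6. Machine vertices: (65.032,64.667) → (80.299,67.066) → (94.183,66.245) → (106.684,62.205) → (117.803,54.945) → (127.539,44.466) → (135.893,30.767). Open path.

**Shape 2** — `<path>` cubic bezier, stroke `#0000ff` → score (S461, F1782). Control points (SVG): P0=(68.181,37.959), P1=(88.745,54.939), P2=(175.611,84.131), P3=(173.689,78.617); sampled at t=k/6. Machine vertices: (68.181,105.322) → (83.270,96.032) → (105.102,86.009) → (129.367,76.558) → (151.759,68.981) → (167.969,64.582) → (173.689,64.664). Open path.

**Shape 3** — `<path>` quadratic bezier, stroke `#0000ff` → score (S461, F1782). Control points (SVG): P0=(182.274,131.112), P1=(131.848,115.950), P2=(17.990,126.091); sampled at t=k/6. Machine vertices: (182.274,12.169) → (163.703,16.520) → (141.609,19.466) → (115.990,21.005) → (86.847,21.139) → (54.181,19.867) → (17.990,17.190). Open path.

**Shape 4** — `<polyline>` line segment, stroke `#0000ff` → score (S461, F1782). Machine vertices: (93.273,15.590) → (216.123,42.825). Open path.

**Shape 5** — `<path>` open polyline, stroke `#0000ff` → score (S461, F1782). Machine vertices: (144.926,101.069) → (32.710,46.664) → (32.488,126.089) → (166.505,80.181) → (179.333,38.966) → (29.981,99.740). Open path.

(bCNC post)
(Date: synthetic)
G21
G90
G00 X65.032 Y64.667
M3 S461
G1 X80.299 Y67.066 F1782
G1 X94.183 Y66.245
G1 X106.684 Y62.205
G1 X117.803 Y54.945
G1 X127.539 Y44.466
G1 X135.893 Y30.767
G00 X68.181 Y105.322
M3 S461
G1 X83.270 Y96.032 F1782
G1 X105.102 Y86.009
G1 X129.367 Y76.558
G1 X151.759 Y68.981
G1 X167.969 Y64.582
G1 X173.689 Y64.664
G00 X182.274 Y12.169
M3 S461
G1 X163.703 Y16.520 F1782
G1 X141.609 Y19.466
G1 X115.990 Y21.005
G1 X86.847 Y21.139
G1 X54.181 Y19.867
G1 X17.990 Y17.190
G00 X93.273 Y15.590
M3 S461
G1 X216.123 Y42.825 F1782
G00 X144.926 Y101.069
M3 S461
G1 X32.710 Y46.664 F1782
G1 X32.488 Y126.089
G1 X166.505 Y80.181
G1 X179.333 Y38.966
G1 X29.981 Y99.740
M5
G00 X0.000 Y0.000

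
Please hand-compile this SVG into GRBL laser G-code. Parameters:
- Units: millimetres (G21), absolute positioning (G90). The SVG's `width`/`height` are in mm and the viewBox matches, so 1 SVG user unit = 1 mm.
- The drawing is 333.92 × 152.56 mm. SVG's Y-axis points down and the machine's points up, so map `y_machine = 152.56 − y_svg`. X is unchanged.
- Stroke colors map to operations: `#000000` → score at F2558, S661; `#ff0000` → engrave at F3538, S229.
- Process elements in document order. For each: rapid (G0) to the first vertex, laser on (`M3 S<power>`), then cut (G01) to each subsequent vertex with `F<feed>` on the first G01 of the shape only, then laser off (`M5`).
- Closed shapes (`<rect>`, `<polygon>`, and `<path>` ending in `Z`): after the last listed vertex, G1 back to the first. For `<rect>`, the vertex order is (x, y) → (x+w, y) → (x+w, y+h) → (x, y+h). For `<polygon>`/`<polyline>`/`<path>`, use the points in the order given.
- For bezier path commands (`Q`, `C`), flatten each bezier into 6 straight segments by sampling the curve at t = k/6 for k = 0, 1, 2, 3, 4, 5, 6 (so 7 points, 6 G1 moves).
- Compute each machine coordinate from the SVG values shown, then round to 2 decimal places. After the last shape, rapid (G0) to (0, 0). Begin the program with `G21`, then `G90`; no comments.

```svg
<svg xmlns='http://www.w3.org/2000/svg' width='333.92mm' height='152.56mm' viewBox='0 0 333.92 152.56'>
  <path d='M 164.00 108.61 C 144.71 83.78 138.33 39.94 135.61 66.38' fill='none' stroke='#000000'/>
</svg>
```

1 u = 1 mm; y_m = 152.56 − y.

[1] `<path>` cubic bezier, #000000→score S661 F2558: (164.00,43.95) → (155.39,57.54) → (148.67,71.81) → (143.59,84.29) → (139.89,92.50) → (137.32,93.96) → (135.61,86.18)

G21
G90
G0 X164.00 Y43.95
M3 S661
G01 X155.39 Y57.54 F2558
G01 X148.67 Y71.81
G01 X143.59 Y84.29
G01 X139.89 Y92.50
G01 X137.32 Y93.96
G01 X135.61 Y86.18
M5
G0 X0.00 Y0.00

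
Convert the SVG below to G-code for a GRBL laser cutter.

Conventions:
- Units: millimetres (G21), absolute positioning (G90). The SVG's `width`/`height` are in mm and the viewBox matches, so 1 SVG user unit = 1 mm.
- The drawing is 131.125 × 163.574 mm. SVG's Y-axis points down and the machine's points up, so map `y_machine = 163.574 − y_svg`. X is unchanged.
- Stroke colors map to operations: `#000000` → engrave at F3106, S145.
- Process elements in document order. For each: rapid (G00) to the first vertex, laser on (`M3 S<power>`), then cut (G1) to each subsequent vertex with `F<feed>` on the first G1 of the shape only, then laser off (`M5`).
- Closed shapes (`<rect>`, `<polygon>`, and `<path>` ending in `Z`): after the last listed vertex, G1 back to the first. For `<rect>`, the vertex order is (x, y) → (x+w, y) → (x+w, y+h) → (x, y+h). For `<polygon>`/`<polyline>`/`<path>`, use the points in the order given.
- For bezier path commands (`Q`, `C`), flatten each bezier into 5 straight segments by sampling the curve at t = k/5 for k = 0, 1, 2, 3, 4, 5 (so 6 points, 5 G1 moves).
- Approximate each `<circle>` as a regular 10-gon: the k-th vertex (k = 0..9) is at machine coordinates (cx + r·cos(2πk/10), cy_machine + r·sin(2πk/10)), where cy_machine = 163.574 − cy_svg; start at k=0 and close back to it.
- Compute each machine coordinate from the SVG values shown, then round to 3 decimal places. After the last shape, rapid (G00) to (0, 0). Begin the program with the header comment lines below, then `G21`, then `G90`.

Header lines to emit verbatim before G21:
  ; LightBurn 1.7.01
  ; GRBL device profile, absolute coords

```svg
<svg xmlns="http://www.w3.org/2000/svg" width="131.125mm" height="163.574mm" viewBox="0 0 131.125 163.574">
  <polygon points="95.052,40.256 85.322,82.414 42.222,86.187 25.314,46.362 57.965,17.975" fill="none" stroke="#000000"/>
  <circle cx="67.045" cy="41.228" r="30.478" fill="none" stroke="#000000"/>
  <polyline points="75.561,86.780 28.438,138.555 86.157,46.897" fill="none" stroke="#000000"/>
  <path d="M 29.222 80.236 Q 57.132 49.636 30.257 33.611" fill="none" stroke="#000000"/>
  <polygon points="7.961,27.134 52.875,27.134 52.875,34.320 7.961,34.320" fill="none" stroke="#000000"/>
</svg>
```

Since the viewBox matches the mm dimensions, user units are millimetres directly. The only transform is the Y-flip y_m = 163.574 − y_svg.

Shape 1 is a regular polygon drawn with `<polygon>`. Its stroke #000000 means engrave at S145, F3106. After flipping Y the toolpath is (95.052,123.318) → (85.322,81.160) → (42.222,77.387) → (25.314,117.212) → (57.965,145.599) → (95.052,123.318), returning to the start.

Shape 2 is a circle drawn with `<circle>`. Its stroke #000000 means engrave at S145, F3106. After flipping Y the toolpath is (97.523,122.346) → (91.702,140.261) → (76.463,151.332) → (57.627,151.332) → (42.388,140.261) → (36.567,122.346) → (42.388,104.431) → (57.627,93.360) → (76.463,93.360) → (91.702,104.431) → (97.523,122.346), returning to the start.

Shape 3 is a open polyline drawn with `<polyline>`. Its stroke #000000 means engrave at S145, F3106. After flipping Y the toolpath is (75.561,76.794) → (28.438,25.019) → (86.157,116.677).

Shape 4 is a quadratic bezier drawn with `<path>`. Its stroke #000000 means engrave at S145, F3106. After flipping Y the toolpath is (29.222,83.338) → (38.195,94.995) → (42.784,105.486) → (42.991,114.811) → (38.816,122.970) → (30.257,129.963).

Shape 5 is a rectangle drawn with `<polygon>`. Its stroke #000000 means engrave at S145, F3106. After flipping Y the toolpath is (7.961,136.440) → (52.875,136.440) → (52.875,129.254) → (7.961,129.254) → (7.961,136.440), returning to the start.

; LightBurn 1.7.01
; GRBL device profile, absolute coords
G21
G90
G00 X95.052 Y123.318
M3 S145
G1 X85.322 Y81.160 F3106
G1 X42.222 Y77.387
G1 X25.314 Y117.212
G1 X57.965 Y145.599
G1 X95.052 Y123.318
M5
G00 X97.523 Y122.346
M3 S145
G1 X91.702 Y140.261 F3106
G1 X76.463 Y151.332
G1 X57.627 Y151.332
G1 X42.388 Y140.261
G1 X36.567 Y122.346
G1 X42.388 Y104.431
G1 X57.627 Y93.360
G1 X76.463 Y93.360
G1 X91.702 Y104.431
G1 X97.523 Y122.346
M5
G00 X75.561 Y76.794
M3 S145
G1 X28.438 Y25.019 F3106
G1 X86.157 Y116.677
M5
G00 X29.222 Y83.338
M3 S145
G1 X38.195 Y94.995 F3106
G1 X42.784 Y105.486
G1 X42.991 Y114.811
G1 X38.816 Y122.970
G1 X30.257 Y129.963
M5
G00 X7.961 Y136.440
M3 S145
G1 X52.875 Y136.440 F3106
G1 X52.875 Y129.254
G1 X7.961 Y129.254
G1 X7.961 Y136.440
M5
G00 X0.000 Y0.000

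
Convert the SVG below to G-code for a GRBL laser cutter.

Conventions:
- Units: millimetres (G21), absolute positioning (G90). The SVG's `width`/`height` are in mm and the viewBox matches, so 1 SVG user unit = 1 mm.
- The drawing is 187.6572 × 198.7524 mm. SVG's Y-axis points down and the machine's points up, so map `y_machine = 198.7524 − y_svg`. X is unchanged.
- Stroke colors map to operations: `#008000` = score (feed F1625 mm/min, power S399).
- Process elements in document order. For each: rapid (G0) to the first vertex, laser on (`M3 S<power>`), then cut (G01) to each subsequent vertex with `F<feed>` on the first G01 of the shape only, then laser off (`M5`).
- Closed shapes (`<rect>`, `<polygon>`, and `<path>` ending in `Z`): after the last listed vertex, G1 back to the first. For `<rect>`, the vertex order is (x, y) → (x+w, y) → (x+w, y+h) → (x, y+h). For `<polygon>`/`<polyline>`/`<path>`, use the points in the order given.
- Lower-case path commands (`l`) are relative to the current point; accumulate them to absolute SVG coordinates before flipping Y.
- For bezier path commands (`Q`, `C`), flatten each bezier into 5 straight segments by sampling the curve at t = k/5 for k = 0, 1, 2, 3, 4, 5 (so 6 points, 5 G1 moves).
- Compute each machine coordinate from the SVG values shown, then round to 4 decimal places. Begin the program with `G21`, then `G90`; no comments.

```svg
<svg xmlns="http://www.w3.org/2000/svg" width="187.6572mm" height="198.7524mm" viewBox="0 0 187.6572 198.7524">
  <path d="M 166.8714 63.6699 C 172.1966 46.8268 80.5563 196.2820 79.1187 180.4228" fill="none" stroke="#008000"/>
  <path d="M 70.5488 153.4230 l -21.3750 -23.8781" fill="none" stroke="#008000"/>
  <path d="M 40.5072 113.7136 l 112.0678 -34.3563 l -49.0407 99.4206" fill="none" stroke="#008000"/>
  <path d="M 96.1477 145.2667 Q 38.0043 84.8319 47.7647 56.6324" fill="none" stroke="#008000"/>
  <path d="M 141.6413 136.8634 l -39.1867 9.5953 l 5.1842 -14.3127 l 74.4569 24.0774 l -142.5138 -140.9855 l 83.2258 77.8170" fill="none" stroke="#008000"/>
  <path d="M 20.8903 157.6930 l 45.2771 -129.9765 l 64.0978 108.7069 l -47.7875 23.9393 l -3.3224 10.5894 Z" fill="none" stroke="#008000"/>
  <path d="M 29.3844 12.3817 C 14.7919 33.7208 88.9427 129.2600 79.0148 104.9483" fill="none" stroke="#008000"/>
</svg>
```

1 u = 1 mm; y_m = 198.7524 − y.

[1] `<path>` cubic bezier, #008000→score S399 F1625: (166.8714,135.0825) → (159.9280,127.8855) → (138.6970,96.6942) → (112.1624,57.4263) → (89.3082,25.9989) → (79.1187,18.3296)

[2] `<path>` line segment, #008000→score S399 F1625: (70.5488,45.3294) → (49.1738,69.2075)

[3] `<path>` open polyline, #008000→score S399 F1625: (40.5072,85.0388) → (152.5750,119.3951) → (103.5343,19.9745)

[4] `<path>` quadratic bezier, #008000→score S399 F1625: (96.1477,53.4857) → (75.6065,76.3702) → (60.4976,96.6759) → (50.8210,114.4028) → (46.5767,129.5508) → (47.7647,142.1200)

[5] `<path>` open polyline, #008000→score S399 F1625: (141.6413,61.8890) → (102.4546,52.2937) → (107.6388,66.6064) → (182.0957,42.5290) → (39.5819,183.5145) → (122.8077,105.6975)

[6] `<path>` closed polygon, #008000→score S399 F1625: (20.8903,41.0594) → (66.1674,171.0359) → (130.2652,62.3290) → (82.4777,38.3897) → (79.1553,27.8003) → (20.8903,41.0594) (closed)

[7] `<path>` cubic bezier, #008000→score S399 F1625: (29.3844,186.3707) → (29.8955,166.2156) → (43.4096,137.5670) → (61.6311,109.7392) → (76.2647,92.0468) → (79.0148,93.8041)

G21
G90
G0 X166.8714 Y135.0825
M3 S399
G01 X159.9280 Y127.8855 F1625
G01 X138.6970 Y96.6942
G01 X112.1624 Y57.4263
G01 X89.3082 Y25.9989
G01 X79.1187 Y18.3296
M5
G0 X70.5488 Y45.3294
M3 S399
G01 X49.1738 Y69.2075 F1625
M5
G0 X40.5072 Y85.0388
M3 S399
G01 X152.5750 Y119.3951 F1625
G01 X103.5343 Y19.9745
M5
G0 X96.1477 Y53.4857
M3 S399
G01 X75.6065 Y76.3702 F1625
G01 X60.4976 Y96.6759
G01 X50.8210 Y114.4028
G01 X46.5767 Y129.5508
G01 X47.7647 Y142.1200
M5
G0 X141.6413 Y61.8890
M3 S399
G01 X102.4546 Y52.2937 F1625
G01 X107.6388 Y66.6064
G01 X182.0957 Y42.5290
G01 X39.5819 Y183.5145
G01 X122.8077 Y105.6975
M5
G0 X20.8903 Y41.0594
M3 S399
G01 X66.1674 Y171.0359 F1625
G01 X130.2652 Y62.3290
G01 X82.4777 Y38.3897
G01 X79.1553 Y27.8003
G01 X20.8903 Y41.0594
M5
G0 X29.3844 Y186.3707
M3 S399
G01 X29.8955 Y166.2156 F1625
G01 X43.4096 Y137.5670
G01 X61.6311 Y109.7392
G01 X76.2647 Y92.0468
G01 X79.0148 Y93.8041
M5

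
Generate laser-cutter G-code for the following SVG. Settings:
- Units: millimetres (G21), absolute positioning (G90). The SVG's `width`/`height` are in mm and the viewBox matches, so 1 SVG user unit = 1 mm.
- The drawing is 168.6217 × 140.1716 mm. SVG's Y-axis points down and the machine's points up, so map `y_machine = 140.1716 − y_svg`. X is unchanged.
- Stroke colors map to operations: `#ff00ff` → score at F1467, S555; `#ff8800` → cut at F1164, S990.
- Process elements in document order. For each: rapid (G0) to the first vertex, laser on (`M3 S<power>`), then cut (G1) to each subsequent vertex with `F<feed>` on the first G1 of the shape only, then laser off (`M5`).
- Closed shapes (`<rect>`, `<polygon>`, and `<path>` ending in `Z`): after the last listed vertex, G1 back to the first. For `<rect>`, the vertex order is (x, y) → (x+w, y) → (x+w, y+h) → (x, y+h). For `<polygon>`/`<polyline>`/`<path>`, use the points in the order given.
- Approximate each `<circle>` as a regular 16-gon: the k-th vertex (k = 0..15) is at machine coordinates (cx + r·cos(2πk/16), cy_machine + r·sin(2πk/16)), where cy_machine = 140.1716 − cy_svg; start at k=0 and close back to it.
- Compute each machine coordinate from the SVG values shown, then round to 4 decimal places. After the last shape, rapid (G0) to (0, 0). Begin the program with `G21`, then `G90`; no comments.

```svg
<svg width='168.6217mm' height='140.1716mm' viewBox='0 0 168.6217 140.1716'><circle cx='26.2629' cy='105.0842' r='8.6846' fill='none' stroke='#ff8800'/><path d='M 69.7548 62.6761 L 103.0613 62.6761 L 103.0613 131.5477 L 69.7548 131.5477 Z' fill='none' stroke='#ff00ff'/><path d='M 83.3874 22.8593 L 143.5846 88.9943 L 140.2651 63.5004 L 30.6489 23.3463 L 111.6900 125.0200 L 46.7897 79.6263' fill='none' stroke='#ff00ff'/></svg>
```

G21
G90
G0 X34.9475 Y35.0874
M3 S990
G1 X34.2864 Y38.4109 F1164
G1 X32.4038 Y41.2283
G1 X29.5864 Y43.1109
G1 X26.2629 Y43.7720
G1 X22.9394 Y43.1109
G1 X20.1220 Y41.2283
G1 X18.2394 Y38.4109
G1 X17.5783 Y35.0874
G1 X18.2394 Y31.7639
G1 X20.1220 Y28.9465
G1 X22.9394 Y27.0639
G1 X26.2629 Y26.4028
G1 X29.5864 Y27.0639
G1 X32.4038 Y28.9465
G1 X34.2864 Y31.7639
G1 X34.9475 Y35.0874
M5
G0 X69.7548 Y77.4955
M3 S555
G1 X103.0613 Y77.4955 F1467
G1 X103.0613 Y8.6239
G1 X69.7548 Y8.6239
G1 X69.7548 Y77.4955
M5
G0 X83.3874 Y117.3123
M3 S555
G1 X143.5846 Y51.1773 F1467
G1 X140.2651 Y76.6712
G1 X30.6489 Y116.8253
G1 X111.6900 Y15.1516
G1 X46.7897 Y60.5453
M5
G0 X0.0000 Y0.0000

Since the viewBox matches the mm dimensions, user units are millimetres directly. The only transform is the Y-flip y_m = 140.1716 − y_svg.

Shape 1 is a circle drawn with `<circle>`. Its stroke #ff8800 means cut at S990, F1164. After flipping Y the toolpath is (34.9475,35.0874) → (34.2864,38.4109) → (32.4038,41.2283) → (29.5864,43.1109) → (26.2629,43.7720) → (22.9394,43.1109) → (20.1220,41.2283) → (18.2394,38.4109) → (17.5783,35.0874) → (18.2394,31.7639) → (20.1220,28.9465) → (22.9394,27.0639) → (26.2629,26.4028) → (29.5864,27.0639) → (32.4038,28.9465) → (34.2864,31.7639) → (34.9475,35.0874), returning to the start.

Shape 2 is a rectangle drawn with `<path>`. Its stroke #ff00ff means score at S555, F1467. After flipping Y the toolpath is (69.7548,77.4955) → (103.0613,77.4955) → (103.0613,8.6239) → (69.7548,8.6239) → (69.7548,77.4955), returning to the start.

Shape 3 is a open polyline drawn with `<path>`. Its stroke #ff00ff means score at S555, F1467. After flipping Y the toolpath is (83.3874,117.3123) → (143.5846,51.1773) → (140.2651,76.6712) → (30.6489,116.8253) → (111.6900,15.1516) → (46.7897,60.5453).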